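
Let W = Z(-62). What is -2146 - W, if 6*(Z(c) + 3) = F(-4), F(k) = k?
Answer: -6427/3 ≈ -2142.3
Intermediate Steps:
Z(c) = -11/3 (Z(c) = -3 + (⅙)*(-4) = -3 - ⅔ = -11/3)
W = -11/3 ≈ -3.6667
-2146 - W = -2146 - 1*(-11/3) = -2146 + 11/3 = -6427/3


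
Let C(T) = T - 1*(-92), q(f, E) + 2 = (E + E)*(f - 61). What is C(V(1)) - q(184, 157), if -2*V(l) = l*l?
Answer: -77057/2 ≈ -38529.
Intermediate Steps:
V(l) = -l²/2 (V(l) = -l*l/2 = -l²/2)
q(f, E) = -2 + 2*E*(-61 + f) (q(f, E) = -2 + (E + E)*(f - 61) = -2 + (2*E)*(-61 + f) = -2 + 2*E*(-61 + f))
C(T) = 92 + T (C(T) = T + 92 = 92 + T)
C(V(1)) - q(184, 157) = (92 - ½*1²) - (-2 - 122*157 + 2*157*184) = (92 - ½*1) - (-2 - 19154 + 57776) = (92 - ½) - 1*38620 = 183/2 - 38620 = -77057/2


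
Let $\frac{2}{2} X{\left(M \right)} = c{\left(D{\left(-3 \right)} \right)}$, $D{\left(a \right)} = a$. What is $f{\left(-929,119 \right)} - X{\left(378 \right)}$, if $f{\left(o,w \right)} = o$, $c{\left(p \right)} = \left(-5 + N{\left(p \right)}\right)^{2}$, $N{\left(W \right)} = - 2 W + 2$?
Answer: $-938$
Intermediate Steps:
$N{\left(W \right)} = 2 - 2 W$
$c{\left(p \right)} = \left(-3 - 2 p\right)^{2}$ ($c{\left(p \right)} = \left(-5 - \left(-2 + 2 p\right)\right)^{2} = \left(-3 - 2 p\right)^{2}$)
$X{\left(M \right)} = 9$ ($X{\left(M \right)} = \left(3 + 2 \left(-3\right)\right)^{2} = \left(3 - 6\right)^{2} = \left(-3\right)^{2} = 9$)
$f{\left(-929,119 \right)} - X{\left(378 \right)} = -929 - 9 = -938$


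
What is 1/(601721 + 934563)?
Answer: 1/1536284 ≈ 6.5092e-7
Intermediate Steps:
1/(601721 + 934563) = 1/1536284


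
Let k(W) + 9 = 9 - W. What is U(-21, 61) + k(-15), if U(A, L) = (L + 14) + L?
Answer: 151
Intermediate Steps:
k(W) = -W (k(W) = -9 + (9 - W) = -W)
U(A, L) = 14 + 2*L (U(A, L) = (14 + L) + L = 14 + 2*L)
U(-21, 61) + k(-15) = (14 + 2*61) - 1*(-15) = (14 + 122) + 15 = 136 + 15 = 151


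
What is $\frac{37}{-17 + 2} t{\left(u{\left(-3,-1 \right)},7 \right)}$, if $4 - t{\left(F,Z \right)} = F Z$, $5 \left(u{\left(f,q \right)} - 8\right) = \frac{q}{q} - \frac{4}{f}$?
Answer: $\frac{30673}{225} \approx 136.32$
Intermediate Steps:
$u{\left(f,q \right)} = \frac{41}{5} - \frac{4}{5 f}$ ($u{\left(f,q \right)} = 8 + \frac{\frac{q}{q} - \frac{4}{f}}{5} = 8 + \frac{1 - \frac{4}{f}}{5} = 8 + \left(\frac{1}{5} - \frac{4}{5 f}\right) = \frac{41}{5} - \frac{4}{5 f}$)
$t{\left(F,Z \right)} = 4 - F Z$
$\frac{37}{-17 + 2} t{\left(u{\left(-3,-1 \right)},7 \right)} = \frac{37}{-17 + 2} \left(4 - \frac{-4 + 41 \left(-3\right)}{5 \left(-3\right)} 7\right) = \frac{37}{-15} \left(4 - \frac{1}{5} \left(- \frac{1}{3}\right) \left(-4 - 123\right) 7\right) = 37 \left(- \frac{1}{15}\right) \left(4 - \frac{1}{5} \left(- \frac{1}{3}\right) \left(-127\right) 7\right) = - \frac{37 \left(4 - \frac{127}{15} \cdot 7\right)}{15} = - \frac{37 \left(4 - \frac{889}{15}\right)}{15} = \left(- \frac{37}{15}\right) \left(- \frac{829}{15}\right) = \frac{30673}{225}$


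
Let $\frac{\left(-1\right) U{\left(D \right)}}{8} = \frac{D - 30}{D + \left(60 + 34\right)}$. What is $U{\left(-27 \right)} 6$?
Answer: $\frac{2736}{67} \approx 40.836$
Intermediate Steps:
$U{\left(D \right)} = - \frac{8 \left(-30 + D\right)}{94 + D}$ ($U{\left(D \right)} = - 8 \frac{D - 30}{D + \left(60 + 34\right)} = - 8 \frac{-30 + D}{D + 94} = - 8 \frac{-30 + D}{94 + D} = - \frac{8 \left(-30 + D\right)}{94 + D}$)
$U{\left(-27 \right)} 6 = \frac{8 \left(30 - -27\right)}{94 - 27} \cdot 6 = \frac{8 \left(30 + 27\right)}{67} \cdot 6 = 8 \cdot \frac{1}{67} \cdot 57 \cdot 6 = \frac{456}{67} \cdot 6 = \frac{2736}{67}$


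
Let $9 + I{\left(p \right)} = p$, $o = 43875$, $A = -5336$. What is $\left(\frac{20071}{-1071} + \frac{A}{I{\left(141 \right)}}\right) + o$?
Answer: $\frac{516194356}{11781} \approx 43816.0$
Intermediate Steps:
$I{\left(p \right)} = -9 + p$
$\left(\frac{20071}{-1071} + \frac{A}{I{\left(141 \right)}}\right) + o = \left(\frac{20071}{-1071} - \frac{5336}{-9 + 141}\right) + 43875 = \left(20071 \left(- \frac{1}{1071}\right) - \frac{5336}{132}\right) + 43875 = \left(- \frac{20071}{1071} - \frac{1334}{33}\right) + 43875 = - \frac{697019}{11781} + 43875 = \frac{516194356}{11781}$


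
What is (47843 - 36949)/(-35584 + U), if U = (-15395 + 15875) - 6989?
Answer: -10894/42093 ≈ -0.25881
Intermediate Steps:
U = -6509 (U = 480 - 6989 = -6509)
(47843 - 36949)/(-35584 + U) = (47843 - 36949)/(-35584 - 6509) = 10894/(-42093) = 10894*(-1/42093) = -10894/42093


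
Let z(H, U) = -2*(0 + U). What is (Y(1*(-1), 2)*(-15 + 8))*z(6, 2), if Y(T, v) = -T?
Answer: 28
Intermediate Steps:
z(H, U) = -2*U
(Y(1*(-1), 2)*(-15 + 8))*z(6, 2) = ((-(-1))*(-15 + 8))*(-2*2) = (-1*(-1)*(-7))*(-4) = (1*(-7))*(-4) = -7*(-4) = 28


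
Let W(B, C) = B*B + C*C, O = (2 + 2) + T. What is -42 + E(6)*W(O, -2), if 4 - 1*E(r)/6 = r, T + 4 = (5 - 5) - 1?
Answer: -102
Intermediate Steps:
T = -5 (T = -4 + ((5 - 5) - 1) = -4 + (0 - 1) = -4 - 1 = -5)
E(r) = 24 - 6*r
O = -1 (O = (2 + 2) - 5 = 4 - 5 = -1)
W(B, C) = B**2 + C**2
-42 + E(6)*W(O, -2) = -42 + (24 - 6*6)*((-1)**2 + (-2)**2) = -42 + (24 - 36)*(1 + 4) = -42 - 12*5 = -42 - 60 = -102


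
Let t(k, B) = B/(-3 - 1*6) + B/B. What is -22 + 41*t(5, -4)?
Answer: 335/9 ≈ 37.222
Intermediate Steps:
t(k, B) = 1 - B/9 (t(k, B) = B/(-3 - 6) + 1 = B/(-9) + 1 = B*(-⅑) + 1 = -B/9 + 1 = 1 - B/9)
-22 + 41*t(5, -4) = -22 + 41*(1 - ⅑*(-4)) = -22 + 41*(1 + 4/9) = -22 + 41*(13/9) = -22 + 533/9 = 335/9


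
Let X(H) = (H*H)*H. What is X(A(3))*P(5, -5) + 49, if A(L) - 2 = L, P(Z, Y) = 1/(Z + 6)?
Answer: 664/11 ≈ 60.364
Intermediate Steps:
P(Z, Y) = 1/(6 + Z)
A(L) = 2 + L
X(H) = H³ (X(H) = H²*H = H³)
X(A(3))*P(5, -5) + 49 = (2 + 3)³/(6 + 5) + 49 = 5³/11 + 49 = 125*(1/11) + 49 = 125/11 + 49 = 664/11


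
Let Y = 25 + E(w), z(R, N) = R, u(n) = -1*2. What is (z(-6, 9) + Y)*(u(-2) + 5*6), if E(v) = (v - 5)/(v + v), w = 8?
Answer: 2149/4 ≈ 537.25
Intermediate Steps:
u(n) = -2
E(v) = (-5 + v)/(2*v) (E(v) = (-5 + v)/((2*v)) = (-5 + v)*(1/(2*v)) = (-5 + v)/(2*v))
Y = 403/16 (Y = 25 + (½)*(-5 + 8)/8 = 25 + (½)*(⅛)*3 = 25 + 3/16 = 403/16 ≈ 25.188)
(z(-6, 9) + Y)*(u(-2) + 5*6) = (-6 + 403/16)*(-2 + 5*6) = 307*(-2 + 30)/16 = (307/16)*28 = 2149/4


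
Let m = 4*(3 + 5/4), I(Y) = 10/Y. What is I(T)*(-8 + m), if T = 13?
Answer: 90/13 ≈ 6.9231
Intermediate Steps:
m = 17 (m = 4*(3 + 5*(1/4)) = 4*(3 + 5/4) = 4*(17/4) = 17)
I(T)*(-8 + m) = (10/13)*(-8 + 17) = (10*(1/13))*9 = (10/13)*9 = 90/13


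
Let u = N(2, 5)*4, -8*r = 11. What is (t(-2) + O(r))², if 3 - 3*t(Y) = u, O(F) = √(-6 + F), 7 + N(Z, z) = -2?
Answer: (52 + I*√118)²/16 ≈ 161.63 + 70.608*I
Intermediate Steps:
r = -11/8 (r = -⅛*11 = -11/8 ≈ -1.3750)
N(Z, z) = -9 (N(Z, z) = -7 - 2 = -9)
u = -36 (u = -9*4 = -36)
t(Y) = 13 (t(Y) = 1 - ⅓*(-36) = 1 + 12 = 13)
(t(-2) + O(r))² = (13 + √(-6 - 11/8))² = (13 + √(-59/8))² = (13 + I*√118/4)²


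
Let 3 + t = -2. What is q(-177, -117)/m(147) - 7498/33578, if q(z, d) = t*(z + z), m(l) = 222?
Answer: 29534/3811 ≈ 7.7497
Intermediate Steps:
t = -5 (t = -3 - 2 = -5)
q(z, d) = -10*z (q(z, d) = -5*(z + z) = -10*z)
q(-177, -117)/m(147) - 7498/33578 = -10*(-177)/222 - 7498/33578 = 1770*(1/222) - 7498*1/33578 = 295/37 - 23/103 = 29534/3811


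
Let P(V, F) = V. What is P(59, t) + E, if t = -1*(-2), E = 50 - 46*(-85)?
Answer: 4019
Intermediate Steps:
E = 3960 (E = 50 + 3910 = 3960)
t = 2
P(59, t) + E = 59 + 3960 = 4019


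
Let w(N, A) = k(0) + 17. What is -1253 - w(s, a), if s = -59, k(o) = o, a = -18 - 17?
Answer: -1270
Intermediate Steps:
a = -35
w(N, A) = 17 (w(N, A) = 0 + 17 = 17)
-1253 - w(s, a) = -1253 - 1*17 = -1253 - 17 = -1270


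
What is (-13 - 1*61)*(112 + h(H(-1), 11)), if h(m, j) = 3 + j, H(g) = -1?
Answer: -9324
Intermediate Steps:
(-13 - 1*61)*(112 + h(H(-1), 11)) = (-13 - 1*61)*(112 + (3 + 11)) = (-13 - 61)*(112 + 14) = -74*126 = -9324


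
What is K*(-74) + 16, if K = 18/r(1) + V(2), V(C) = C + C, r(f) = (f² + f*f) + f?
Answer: -724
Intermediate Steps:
r(f) = f + 2*f² (r(f) = (f² + f²) + f = 2*f² + f = f + 2*f²)
V(C) = 2*C
K = 10 (K = 18/((1*(1 + 2*1))) + 2*2 = 18/((1*(1 + 2))) + 4 = 18/((1*3)) + 4 = 18/3 + 4 = 18*(⅓) + 4 = 6 + 4 = 10)
K*(-74) + 16 = 10*(-74) + 16 = -740 + 16 = -724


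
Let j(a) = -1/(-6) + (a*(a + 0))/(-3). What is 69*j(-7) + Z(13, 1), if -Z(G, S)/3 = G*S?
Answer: -2309/2 ≈ -1154.5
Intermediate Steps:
Z(G, S) = -3*G*S
j(a) = ⅙ - a²/3 (j(a) = -1*(-⅙) + (a*a)*(-⅓) = ⅙ + a²*(-⅓) = ⅙ - a²/3)
69*j(-7) + Z(13, 1) = 69*(⅙ - ⅓*(-7)²) - 3*13*1 = 69*(⅙ - ⅓*49) - 39 = 69*(⅙ - 49/3) - 39 = 69*(-97/6) - 39 = -2231/2 - 39 = -2309/2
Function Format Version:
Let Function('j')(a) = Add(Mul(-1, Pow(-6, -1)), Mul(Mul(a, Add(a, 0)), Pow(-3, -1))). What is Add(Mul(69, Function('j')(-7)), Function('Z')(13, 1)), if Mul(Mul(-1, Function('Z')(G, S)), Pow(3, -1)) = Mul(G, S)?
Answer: Rational(-2309, 2) ≈ -1154.5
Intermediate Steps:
Function('Z')(G, S) = Mul(-3, G, S) (Function('Z')(G, S) = Mul(-3, Mul(G, S)) = Mul(-3, G, S))
Function('j')(a) = Add(Rational(1, 6), Mul(Rational(-1, 3), Pow(a, 2))) (Function('j')(a) = Add(Mul(-1, Rational(-1, 6)), Mul(Mul(a, a), Rational(-1, 3))) = Add(Rational(1, 6), Mul(Pow(a, 2), Rational(-1, 3))) = Add(Rational(1, 6), Mul(Rational(-1, 3), Pow(a, 2))))
Add(Mul(69, Function('j')(-7)), Function('Z')(13, 1)) = Add(Mul(69, Add(Rational(1, 6), Mul(Rational(-1, 3), Pow(-7, 2)))), Mul(-3, 13, 1)) = Add(Mul(69, Add(Rational(1, 6), Mul(Rational(-1, 3), 49))), -39) = Add(Mul(69, Add(Rational(1, 6), Rational(-49, 3))), -39) = Add(Mul(69, Rational(-97, 6)), -39) = Add(Rational(-2231, 2), -39) = Rational(-2309, 2)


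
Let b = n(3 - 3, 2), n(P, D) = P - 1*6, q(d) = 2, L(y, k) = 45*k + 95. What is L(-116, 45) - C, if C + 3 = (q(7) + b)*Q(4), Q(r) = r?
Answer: 2139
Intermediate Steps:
L(y, k) = 95 + 45*k
n(P, D) = -6 + P (n(P, D) = P - 6 = -6 + P)
b = -6 (b = -6 + (3 - 3) = -6 + 0 = -6)
C = -19 (C = -3 + (2 - 6)*4 = -3 - 4*4 = -3 - 16 = -19)
L(-116, 45) - C = (95 + 45*45) - 1*(-19) = (95 + 2025) + 19 = 2120 + 19 = 2139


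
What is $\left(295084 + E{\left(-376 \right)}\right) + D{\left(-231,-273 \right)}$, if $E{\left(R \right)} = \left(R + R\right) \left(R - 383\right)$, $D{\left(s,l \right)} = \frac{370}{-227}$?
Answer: $\frac{196548034}{227} \approx 8.6585 \cdot 10^{5}$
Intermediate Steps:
$D{\left(s,l \right)} = - \frac{370}{227}$ ($D{\left(s,l \right)} = 370 \left(- \frac{1}{227}\right) = - \frac{370}{227}$)
$E{\left(R \right)} = 2 R \left(-383 + R\right)$
$\left(295084 + E{\left(-376 \right)}\right) + D{\left(-231,-273 \right)} = \left(295084 + 2 \left(-376\right) \left(-383 - 376\right)\right) - \frac{370}{227} = \left(295084 + 2 \left(-376\right) \left(-759\right)\right) - \frac{370}{227} = \left(295084 + 570768\right) - \frac{370}{227} = 865852 - \frac{370}{227} = \frac{196548034}{227}$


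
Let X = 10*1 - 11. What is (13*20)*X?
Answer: -260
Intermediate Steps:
X = -1 (X = 10 - 11 = -1)
(13*20)*X = (13*20)*(-1) = 260*(-1) = -260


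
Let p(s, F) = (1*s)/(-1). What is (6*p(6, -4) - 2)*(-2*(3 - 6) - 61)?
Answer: 2090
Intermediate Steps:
p(s, F) = -s (p(s, F) = s*(-1) = -s)
(6*p(6, -4) - 2)*(-2*(3 - 6) - 61) = (6*(-1*6) - 2)*(-2*(3 - 6) - 61) = (6*(-6) - 2)*(-2*(-3) - 61) = (-36 - 2)*(6 - 61) = -38*(-55) = 2090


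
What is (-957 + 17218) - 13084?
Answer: 3177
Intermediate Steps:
(-957 + 17218) - 13084 = 16261 - 13084 = 3177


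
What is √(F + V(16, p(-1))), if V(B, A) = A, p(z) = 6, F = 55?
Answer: √61 ≈ 7.8102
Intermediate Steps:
√(F + V(16, p(-1))) = √(55 + 6) = √61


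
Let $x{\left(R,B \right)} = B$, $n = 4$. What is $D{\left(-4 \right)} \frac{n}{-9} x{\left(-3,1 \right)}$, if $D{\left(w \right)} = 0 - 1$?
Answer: $\frac{4}{9} \approx 0.44444$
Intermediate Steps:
$D{\left(w \right)} = -1$
$D{\left(-4 \right)} \frac{n}{-9} x{\left(-3,1 \right)} = - \frac{4}{-9} \cdot 1 = - \frac{4 \left(-1\right)}{9} \cdot 1 = \left(-1\right) \left(- \frac{4}{9}\right) 1 = \frac{4}{9} \cdot 1 = \frac{4}{9}$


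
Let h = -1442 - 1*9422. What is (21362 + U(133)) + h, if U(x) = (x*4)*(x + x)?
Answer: 152010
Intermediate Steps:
h = -10864 (h = -1442 - 9422 = -10864)
U(x) = 8*x² (U(x) = (4*x)*(2*x) = 8*x²)
(21362 + U(133)) + h = (21362 + 8*133²) - 10864 = (21362 + 8*17689) - 10864 = (21362 + 141512) - 10864 = 162874 - 10864 = 152010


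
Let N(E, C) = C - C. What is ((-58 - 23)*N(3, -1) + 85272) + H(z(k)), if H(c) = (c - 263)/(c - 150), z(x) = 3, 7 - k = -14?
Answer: 12535244/147 ≈ 85274.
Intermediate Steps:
k = 21 (k = 7 - 1*(-14) = 7 + 14 = 21)
N(E, C) = 0
H(c) = (-263 + c)/(-150 + c)
((-58 - 23)*N(3, -1) + 85272) + H(z(k)) = ((-58 - 23)*0 + 85272) + (-263 + 3)/(-150 + 3) = (-81*0 + 85272) - 260/(-147) = (0 + 85272) - 1/147*(-260) = 85272 + 260/147 = 12535244/147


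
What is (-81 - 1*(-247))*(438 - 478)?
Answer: -6640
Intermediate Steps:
(-81 - 1*(-247))*(438 - 478) = (-81 + 247)*(-40) = 166*(-40) = -6640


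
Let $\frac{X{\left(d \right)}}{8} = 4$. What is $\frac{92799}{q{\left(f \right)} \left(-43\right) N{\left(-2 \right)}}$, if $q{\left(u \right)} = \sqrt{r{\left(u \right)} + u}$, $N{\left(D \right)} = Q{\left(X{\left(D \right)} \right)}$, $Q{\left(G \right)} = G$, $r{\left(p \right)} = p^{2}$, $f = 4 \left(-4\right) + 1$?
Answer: $- \frac{4419 \sqrt{210}}{13760} \approx -4.6539$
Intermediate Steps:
$X{\left(d \right)} = 32$ ($X{\left(d \right)} = 8 \cdot 4 = 32$)
$f = -15$ ($f = -16 + 1 = -15$)
$N{\left(D \right)} = 32$
$q{\left(u \right)} = \sqrt{u + u^{2}}$ ($q{\left(u \right)} = \sqrt{u^{2} + u} = \sqrt{u + u^{2}}$)
$\frac{92799}{q{\left(f \right)} \left(-43\right) N{\left(-2 \right)}} = \frac{92799}{\sqrt{- 15 \left(1 - 15\right)} \left(-43\right) 32} = \frac{92799}{\sqrt{\left(-15\right) \left(-14\right)} \left(-43\right) 32} = \frac{92799}{\sqrt{210} \left(-43\right) 32} = \frac{92799}{- 43 \sqrt{210} \cdot 32} = \frac{92799}{\left(-1376\right) \sqrt{210}} = 92799 \left(- \frac{\sqrt{210}}{288960}\right) = - \frac{4419 \sqrt{210}}{13760}$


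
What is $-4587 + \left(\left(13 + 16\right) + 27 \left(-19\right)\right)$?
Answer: $-5071$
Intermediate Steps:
$-4587 + \left(\left(13 + 16\right) + 27 \left(-19\right)\right) = -4587 + \left(29 - 513\right) = -4587 - 484 = -5071$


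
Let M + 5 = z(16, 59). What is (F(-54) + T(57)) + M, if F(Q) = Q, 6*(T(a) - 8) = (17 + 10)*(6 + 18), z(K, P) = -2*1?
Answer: 55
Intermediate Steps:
z(K, P) = -2
M = -7 (M = -5 - 2 = -7)
T(a) = 116 (T(a) = 8 + ((17 + 10)*(6 + 18))/6 = 8 + (27*24)/6 = 8 + (⅙)*648 = 8 + 108 = 116)
(F(-54) + T(57)) + M = (-54 + 116) - 7 = 62 - 7 = 55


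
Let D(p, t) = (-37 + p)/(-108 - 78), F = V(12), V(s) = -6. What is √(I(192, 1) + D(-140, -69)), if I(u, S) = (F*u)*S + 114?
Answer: I*√3986414/62 ≈ 32.203*I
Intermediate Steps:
F = -6
I(u, S) = 114 - 6*S*u (I(u, S) = (-6*u)*S + 114 = -6*S*u + 114 = 114 - 6*S*u)
D(p, t) = 37/186 - p/186 (D(p, t) = (-37 + p)/(-186) = (-37 + p)*(-1/186) = 37/186 - p/186)
√(I(192, 1) + D(-140, -69)) = √((114 - 6*1*192) + (37/186 - 1/186*(-140))) = √((114 - 1152) + (37/186 + 70/93)) = √(-1038 + 59/62) = √(-64297/62) = I*√3986414/62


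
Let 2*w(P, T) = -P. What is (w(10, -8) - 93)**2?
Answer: 9604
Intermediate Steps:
w(P, T) = -P/2 (w(P, T) = (-P)/2 = -P/2)
(w(10, -8) - 93)**2 = (-1/2*10 - 93)**2 = (-5 - 93)**2 = (-98)**2 = 9604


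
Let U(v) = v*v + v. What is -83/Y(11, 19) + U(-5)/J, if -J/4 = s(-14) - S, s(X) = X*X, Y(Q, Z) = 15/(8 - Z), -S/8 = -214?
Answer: 1384183/22740 ≈ 60.870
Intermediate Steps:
S = 1712 (S = -8*(-214) = 1712)
s(X) = X²
U(v) = v + v² (U(v) = v² + v = v + v²)
J = 6064 (J = -4*((-14)² - 1*1712) = -4*(196 - 1712) = -4*(-1516) = 6064)
-83/Y(11, 19) + U(-5)/J = -83/((-15/(-8 + 19))) - 5*(1 - 5)/6064 = -83/((-15/11)) - 5*(-4)*(1/6064) = -83/((-15*1/11)) + 20*(1/6064) = -83/(-15/11) + 5/1516 = -83*(-11/15) + 5/1516 = 913/15 + 5/1516 = 1384183/22740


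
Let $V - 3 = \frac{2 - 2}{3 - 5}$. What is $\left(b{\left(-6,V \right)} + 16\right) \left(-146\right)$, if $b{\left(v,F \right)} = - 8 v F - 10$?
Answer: $-21900$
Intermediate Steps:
$V = 3$ ($V = 3 + \frac{2 - 2}{3 - 5} = 3 + \frac{0}{-2} = 3 + 0 \left(- \frac{1}{2}\right) = 3 + 0 = 3$)
$b{\left(v,F \right)} = -10 - 8 F v$ ($b{\left(v,F \right)} = - 8 F v - 10 = -10 - 8 F v$)
$\left(b{\left(-6,V \right)} + 16\right) \left(-146\right) = \left(\left(-10 - 24 \left(-6\right)\right) + 16\right) \left(-146\right) = \left(\left(-10 + 144\right) + 16\right) \left(-146\right) = \left(134 + 16\right) \left(-146\right) = 150 \left(-146\right) = -21900$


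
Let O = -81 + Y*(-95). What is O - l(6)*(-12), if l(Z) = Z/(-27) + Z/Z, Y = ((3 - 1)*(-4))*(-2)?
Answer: -4775/3 ≈ -1591.7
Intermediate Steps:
Y = 16 (Y = (2*(-4))*(-2) = -8*(-2) = 16)
l(Z) = 1 - Z/27 (l(Z) = Z*(-1/27) + 1 = -Z/27 + 1 = 1 - Z/27)
O = -1601 (O = -81 + 16*(-95) = -81 - 1520 = -1601)
O - l(6)*(-12) = -1601 - (1 - 1/27*6)*(-12) = -1601 - (1 - 2/9)*(-12) = -1601 - 7*(-12)/9 = -1601 - 1*(-28/3) = -1601 + 28/3 = -4775/3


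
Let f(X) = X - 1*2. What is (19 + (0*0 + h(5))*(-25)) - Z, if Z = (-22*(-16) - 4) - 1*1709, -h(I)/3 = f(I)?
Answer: 1605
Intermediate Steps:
f(X) = -2 + X (f(X) = X - 2 = -2 + X)
h(I) = 6 - 3*I (h(I) = -3*(-2 + I) = 6 - 3*I)
Z = -1361 (Z = (352 - 4) - 1709 = 348 - 1709 = -1361)
(19 + (0*0 + h(5))*(-25)) - Z = (19 + (0*0 + (6 - 3*5))*(-25)) - 1*(-1361) = (19 + (0 + (6 - 15))*(-25)) + 1361 = (19 + (0 - 9)*(-25)) + 1361 = (19 - 9*(-25)) + 1361 = (19 + 225) + 1361 = 244 + 1361 = 1605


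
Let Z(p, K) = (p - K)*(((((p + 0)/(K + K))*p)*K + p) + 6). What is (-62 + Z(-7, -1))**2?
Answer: 41209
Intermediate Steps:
Z(p, K) = (p - K)*(6 + p + p**2/2) (Z(p, K) = (p - K)*((((p/((2*K)))*p)*K + p) + 6) = (p - K)*((((p*(1/(2*K)))*p)*K + p) + 6) = (p - K)*((((p/(2*K))*p)*K + p) + 6) = (p - K)*(((p**2/(2*K))*K + p) + 6) = (p - K)*((p**2/2 + p) + 6) = (p - K)*((p + p**2/2) + 6) = (p - K)*(6 + p + p**2/2))
(-62 + Z(-7, -1))**2 = (-62 + ((-7)**2 + (1/2)*(-7)**3 - 6*(-1) + 6*(-7) - 1*(-1)*(-7) - 1/2*(-1)*(-7)**2))**2 = (-62 + (49 + (1/2)*(-343) + 6 - 42 - 7 - 1/2*(-1)*49))**2 = (-62 + (49 - 343/2 + 6 - 42 - 7 + 49/2))**2 = (-62 - 141)**2 = (-203)**2 = 41209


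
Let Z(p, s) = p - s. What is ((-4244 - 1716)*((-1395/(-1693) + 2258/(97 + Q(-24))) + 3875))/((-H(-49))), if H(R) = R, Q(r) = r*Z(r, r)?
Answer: -3816274324640/8046829 ≈ -4.7426e+5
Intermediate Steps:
Q(r) = 0 (Q(r) = r*(r - r) = r*0 = 0)
((-4244 - 1716)*((-1395/(-1693) + 2258/(97 + Q(-24))) + 3875))/((-H(-49))) = ((-4244 - 1716)*((-1395/(-1693) + 2258/(97 + 0)) + 3875))/((-1*(-49))) = -5960*((-1395*(-1/1693) + 2258/97) + 3875)/49 = -5960*((1395/1693 + 2258*(1/97)) + 3875)*(1/49) = -5960*((1395/1693 + 2258/97) + 3875)*(1/49) = -5960*(3958109/164221 + 3875)*(1/49) = -5960*640314484/164221*(1/49) = -3816274324640/164221*1/49 = -3816274324640/8046829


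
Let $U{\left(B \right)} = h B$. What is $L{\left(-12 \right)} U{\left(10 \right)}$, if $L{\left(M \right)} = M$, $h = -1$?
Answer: $120$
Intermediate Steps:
$U{\left(B \right)} = - B$
$L{\left(-12 \right)} U{\left(10 \right)} = - 12 \left(\left(-1\right) 10\right) = \left(-12\right) \left(-10\right) = 120$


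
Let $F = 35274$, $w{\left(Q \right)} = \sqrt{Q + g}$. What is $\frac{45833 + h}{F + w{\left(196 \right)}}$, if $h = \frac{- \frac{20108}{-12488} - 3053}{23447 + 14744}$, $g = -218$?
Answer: $\frac{456786979815009}{351553079644018} - \frac{25899358157 i \sqrt{22}}{703106159288036} \approx 1.2993 - 0.00017277 i$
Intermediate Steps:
$w{\left(Q \right)} = \sqrt{-218 + Q}$ ($w{\left(Q \right)} = \sqrt{Q - 218} = \sqrt{-218 + Q}$)
$h = - \frac{45149}{565082}$ ($h = \frac{\left(-20108\right) \left(- \frac{1}{12488}\right) - 3053}{38191} = \left(\frac{5027}{3122} - 3053\right) \frac{1}{38191} = \left(- \frac{9526439}{3122}\right) \frac{1}{38191} = - \frac{45149}{565082} \approx -0.079898$)
$\frac{45833 + h}{F + w{\left(196 \right)}} = \frac{45833 - \frac{45149}{565082}}{35274 + \sqrt{-218 + 196}} = \frac{25899358157}{565082 \left(35274 + \sqrt{-22}\right)} = \frac{25899358157}{565082 \left(35274 + i \sqrt{22}\right)}$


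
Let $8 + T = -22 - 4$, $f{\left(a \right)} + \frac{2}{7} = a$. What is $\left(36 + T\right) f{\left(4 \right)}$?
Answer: $\frac{52}{7} \approx 7.4286$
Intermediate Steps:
$f{\left(a \right)} = - \frac{2}{7} + a$
$T = -34$ ($T = -8 - 26 = -34$)
$\left(36 + T\right) f{\left(4 \right)} = \left(36 - 34\right) \left(- \frac{2}{7} + 4\right) = 2 \cdot \frac{26}{7} = \frac{52}{7}$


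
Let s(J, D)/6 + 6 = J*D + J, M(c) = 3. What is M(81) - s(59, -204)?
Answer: 71901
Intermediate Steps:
s(J, D) = -36 + 6*J + 6*D*J (s(J, D) = -36 + 6*(J*D + J) = -36 + 6*(D*J + J) = -36 + 6*(J + D*J) = -36 + (6*J + 6*D*J) = -36 + 6*J + 6*D*J)
M(81) - s(59, -204) = 3 - (-36 + 6*59 + 6*(-204)*59) = 3 - (-36 + 354 - 72216) = 3 - 1*(-71898) = 3 + 71898 = 71901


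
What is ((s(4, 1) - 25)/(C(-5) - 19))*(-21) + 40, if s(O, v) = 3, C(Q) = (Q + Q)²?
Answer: 1234/27 ≈ 45.704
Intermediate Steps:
C(Q) = 4*Q² (C(Q) = (2*Q)² = 4*Q²)
((s(4, 1) - 25)/(C(-5) - 19))*(-21) + 40 = ((3 - 25)/(4*(-5)² - 19))*(-21) + 40 = -22/(4*25 - 19)*(-21) + 40 = -22/(100 - 19)*(-21) + 40 = -22/81*(-21) + 40 = 154/27 + 40 = 1234/27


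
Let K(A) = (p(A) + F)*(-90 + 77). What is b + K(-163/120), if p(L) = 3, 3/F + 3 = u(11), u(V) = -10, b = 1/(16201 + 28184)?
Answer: -1597859/44385 ≈ -36.000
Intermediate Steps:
b = 1/44385 ≈ 2.2530e-5
F = -3/13 (F = 3/(-3 - 10) = 3/(-13) = 3*(-1/13) = -3/13 ≈ -0.23077)
K(A) = -36 (K(A) = (3 - 3/13)*(-90 + 77) = (36/13)*(-13) = -36)
b + K(-163/120) = 1/44385 - 36 = -1597859/44385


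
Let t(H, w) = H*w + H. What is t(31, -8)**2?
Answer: 47089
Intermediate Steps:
t(H, w) = H + H*w
t(31, -8)**2 = (31*(1 - 8))**2 = (31*(-7))**2 = (-217)**2 = 47089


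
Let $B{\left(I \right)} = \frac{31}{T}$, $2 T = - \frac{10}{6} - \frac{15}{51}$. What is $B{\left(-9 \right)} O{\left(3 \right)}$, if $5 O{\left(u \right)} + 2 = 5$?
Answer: $- \frac{4743}{250} \approx -18.972$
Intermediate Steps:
$O{\left(u \right)} = \frac{3}{5}$ ($O{\left(u \right)} = - \frac{2}{5} + \frac{1}{5} \cdot 5 = - \frac{2}{5} + 1 = \frac{3}{5}$)
$T = - \frac{50}{51}$ ($T = \frac{- \frac{10}{6} - \frac{15}{51}}{2} = \frac{\left(-10\right) \frac{1}{6} - \frac{5}{17}}{2} = \frac{- \frac{5}{3} - \frac{5}{17}}{2} = \frac{1}{2} \left(- \frac{100}{51}\right) = - \frac{50}{51} \approx -0.98039$)
$B{\left(I \right)} = - \frac{1581}{50}$ ($B{\left(I \right)} = \frac{31}{- \frac{50}{51}} = 31 \left(- \frac{51}{50}\right) = - \frac{1581}{50}$)
$B{\left(-9 \right)} O{\left(3 \right)} = \left(- \frac{1581}{50}\right) \frac{3}{5} = - \frac{4743}{250}$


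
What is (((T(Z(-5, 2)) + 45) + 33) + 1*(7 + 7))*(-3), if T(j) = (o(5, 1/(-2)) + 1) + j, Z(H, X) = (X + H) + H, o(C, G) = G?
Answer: -507/2 ≈ -253.50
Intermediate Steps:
Z(H, X) = X + 2*H (Z(H, X) = (H + X) + H = X + 2*H)
T(j) = ½ + j (T(j) = (1/(-2) + 1) + j = (-½ + 1) + j = ½ + j)
(((T(Z(-5, 2)) + 45) + 33) + 1*(7 + 7))*(-3) = ((((½ + (2 + 2*(-5))) + 45) + 33) + 1*(7 + 7))*(-3) = ((((½ + (2 - 10)) + 45) + 33) + 1*14)*(-3) = ((((½ - 8) + 45) + 33) + 14)*(-3) = (((-15/2 + 45) + 33) + 14)*(-3) = ((75/2 + 33) + 14)*(-3) = (141/2 + 14)*(-3) = (169/2)*(-3) = -507/2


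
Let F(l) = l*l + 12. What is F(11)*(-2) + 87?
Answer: -179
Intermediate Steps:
F(l) = 12 + l**2 (F(l) = l**2 + 12 = 12 + l**2)
F(11)*(-2) + 87 = (12 + 11**2)*(-2) + 87 = (12 + 121)*(-2) + 87 = 133*(-2) + 87 = -266 + 87 = -179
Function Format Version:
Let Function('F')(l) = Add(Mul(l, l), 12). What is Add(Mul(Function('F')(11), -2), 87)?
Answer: -179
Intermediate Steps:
Function('F')(l) = Add(12, Pow(l, 2)) (Function('F')(l) = Add(Pow(l, 2), 12) = Add(12, Pow(l, 2)))
Add(Mul(Function('F')(11), -2), 87) = Add(Mul(Add(12, Pow(11, 2)), -2), 87) = Add(Mul(Add(12, 121), -2), 87) = Add(Mul(133, -2), 87) = Add(-266, 87) = -179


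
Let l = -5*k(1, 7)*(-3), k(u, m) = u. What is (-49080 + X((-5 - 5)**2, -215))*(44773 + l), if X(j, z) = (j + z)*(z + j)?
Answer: -1605873740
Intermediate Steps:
X(j, z) = (j + z)**2 (X(j, z) = (j + z)*(j + z) = (j + z)**2)
l = 15 (l = -5*1*(-3) = -5*(-3) = 15)
(-49080 + X((-5 - 5)**2, -215))*(44773 + l) = (-49080 + ((-5 - 5)**2 - 215)**2)*(44773 + 15) = (-49080 + ((-10)**2 - 215)**2)*44788 = (-49080 + (100 - 215)**2)*44788 = (-49080 + (-115)**2)*44788 = (-49080 + 13225)*44788 = -35855*44788 = -1605873740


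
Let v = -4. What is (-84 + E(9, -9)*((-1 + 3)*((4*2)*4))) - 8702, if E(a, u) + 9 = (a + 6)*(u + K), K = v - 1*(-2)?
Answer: -19922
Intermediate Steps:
K = -2 (K = -4 - 1*(-2) = -4 + 2 = -2)
E(a, u) = -9 + (-2 + u)*(6 + a) (E(a, u) = -9 + (a + 6)*(u - 2) = -9 + (6 + a)*(-2 + u) = -9 + (-2 + u)*(6 + a))
(-84 + E(9, -9)*((-1 + 3)*((4*2)*4))) - 8702 = (-84 + (-21 - 2*9 + 6*(-9) + 9*(-9))*((-1 + 3)*((4*2)*4))) - 8702 = (-84 + (-21 - 18 - 54 - 81)*(2*(8*4))) - 8702 = (-84 - 348*32) - 8702 = (-84 - 174*64) - 8702 = (-84 - 11136) - 8702 = -11220 - 8702 = -19922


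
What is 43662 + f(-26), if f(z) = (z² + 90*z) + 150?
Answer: 42148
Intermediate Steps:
f(z) = 150 + z² + 90*z
43662 + f(-26) = 43662 + (150 + (-26)² + 90*(-26)) = 43662 + (150 + 676 - 2340) = 43662 - 1514 = 42148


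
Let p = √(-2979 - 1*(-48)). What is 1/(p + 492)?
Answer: 164/81665 - I*√2931/244995 ≈ 0.0020082 - 0.00022098*I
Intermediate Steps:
p = I*√2931 (p = √(-2979 + 48) = √(-2931) = I*√2931 ≈ 54.139*I)
1/(p + 492) = 1/(I*√2931 + 492) = 1/(492 + I*√2931)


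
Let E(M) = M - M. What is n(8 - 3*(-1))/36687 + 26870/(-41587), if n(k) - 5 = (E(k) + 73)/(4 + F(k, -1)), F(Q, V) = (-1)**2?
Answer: -703546132/1089787335 ≈ -0.64558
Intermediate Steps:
F(Q, V) = 1
E(M) = 0
n(k) = 98/5 (n(k) = 5 + (0 + 73)/(4 + 1) = 5 + 73/5 = 98/5)
n(8 - 3*(-1))/36687 + 26870/(-41587) = (98/5)/36687 + 26870/(-41587) = (98/5)*(1/36687) + 26870*(-1/41587) = 14/26205 - 26870/41587 = -703546132/1089787335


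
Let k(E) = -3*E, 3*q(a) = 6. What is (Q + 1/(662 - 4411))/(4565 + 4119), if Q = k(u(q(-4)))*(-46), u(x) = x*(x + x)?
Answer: 4138895/32556316 ≈ 0.12713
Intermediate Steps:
q(a) = 2 (q(a) = (⅓)*6 = 2)
u(x) = 2*x² (u(x) = x*(2*x) = 2*x²)
Q = 1104 (Q = -6*2²*(-46) = -6*4*(-46) = -3*8*(-46) = -24*(-46) = 1104)
(Q + 1/(662 - 4411))/(4565 + 4119) = (1104 + 1/(662 - 4411))/(4565 + 4119) = (1104 + 1/(-3749))/8684 = (1104 - 1/3749)*(1/8684) = (4138895/3749)*(1/8684) = 4138895/32556316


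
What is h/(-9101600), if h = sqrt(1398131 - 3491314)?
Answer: -I*sqrt(2093183)/9101600 ≈ -0.00015896*I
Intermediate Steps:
h = I*sqrt(2093183) (h = sqrt(-2093183) = I*sqrt(2093183) ≈ 1446.8*I)
h/(-9101600) = (I*sqrt(2093183))/(-9101600) = (I*sqrt(2093183))*(-1/9101600) = -I*sqrt(2093183)/9101600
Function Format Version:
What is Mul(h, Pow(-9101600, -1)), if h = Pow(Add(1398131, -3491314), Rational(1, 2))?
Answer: Mul(Rational(-1, 9101600), I, Pow(2093183, Rational(1, 2))) ≈ Mul(-0.00015896, I)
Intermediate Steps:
h = Mul(I, Pow(2093183, Rational(1, 2))) (h = Pow(-2093183, Rational(1, 2)) = Mul(I, Pow(2093183, Rational(1, 2))) ≈ Mul(1446.8, I))
Mul(h, Pow(-9101600, -1)) = Mul(Mul(I, Pow(2093183, Rational(1, 2))), Pow(-9101600, -1)) = Mul(Mul(I, Pow(2093183, Rational(1, 2))), Rational(-1, 9101600)) = Mul(Rational(-1, 9101600), I, Pow(2093183, Rational(1, 2)))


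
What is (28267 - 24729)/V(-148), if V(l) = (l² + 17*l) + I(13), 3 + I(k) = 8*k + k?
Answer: 1769/9751 ≈ 0.18142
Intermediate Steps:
I(k) = -3 + 9*k (I(k) = -3 + (8*k + k) = -3 + 9*k)
V(l) = 114 + l² + 17*l (V(l) = (l² + 17*l) + (-3 + 9*13) = (l² + 17*l) + (-3 + 117) = (l² + 17*l) + 114 = 114 + l² + 17*l)
(28267 - 24729)/V(-148) = (28267 - 24729)/(114 + (-148)² + 17*(-148)) = 3538/(114 + 21904 - 2516) = 3538/19502 = 3538*(1/19502) = 1769/9751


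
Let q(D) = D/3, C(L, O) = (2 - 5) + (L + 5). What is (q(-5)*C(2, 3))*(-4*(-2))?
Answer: -160/3 ≈ -53.333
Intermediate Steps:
C(L, O) = 2 + L (C(L, O) = -3 + (5 + L) = 2 + L)
q(D) = D/3 (q(D) = D*(⅓) = D/3)
(q(-5)*C(2, 3))*(-4*(-2)) = (((⅓)*(-5))*(2 + 2))*(-4*(-2)) = -5/3*4*8 = -20/3*8 = -160/3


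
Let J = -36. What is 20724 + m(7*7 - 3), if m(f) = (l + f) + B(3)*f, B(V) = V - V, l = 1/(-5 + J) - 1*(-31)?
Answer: 852840/41 ≈ 20801.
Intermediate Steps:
l = 1270/41 (l = 1/(-5 - 36) - 1*(-31) = 1/(-41) + 31 = -1/41 + 31 = 1270/41 ≈ 30.976)
B(V) = 0
m(f) = 1270/41 + f (m(f) = (1270/41 + f) + 0*f = (1270/41 + f) + 0 = 1270/41 + f)
20724 + m(7*7 - 3) = 20724 + (1270/41 + (7*7 - 3)) = 20724 + (1270/41 + (49 - 3)) = 20724 + (1270/41 + 46) = 20724 + 3156/41 = 852840/41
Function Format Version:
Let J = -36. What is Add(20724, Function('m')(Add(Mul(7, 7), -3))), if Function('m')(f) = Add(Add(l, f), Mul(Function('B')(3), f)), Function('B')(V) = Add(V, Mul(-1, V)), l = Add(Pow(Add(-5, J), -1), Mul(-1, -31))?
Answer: Rational(852840, 41) ≈ 20801.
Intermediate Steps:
l = Rational(1270, 41) (l = Add(Pow(Add(-5, -36), -1), Mul(-1, -31)) = Add(Pow(-41, -1), 31) = Add(Rational(-1, 41), 31) = Rational(1270, 41) ≈ 30.976)
Function('B')(V) = 0
Function('m')(f) = Add(Rational(1270, 41), f) (Function('m')(f) = Add(Add(Rational(1270, 41), f), Mul(0, f)) = Add(Add(Rational(1270, 41), f), 0) = Add(Rational(1270, 41), f))
Add(20724, Function('m')(Add(Mul(7, 7), -3))) = Add(20724, Add(Rational(1270, 41), Add(Mul(7, 7), -3))) = Add(20724, Add(Rational(1270, 41), Add(49, -3))) = Add(20724, Add(Rational(1270, 41), 46)) = Add(20724, Rational(3156, 41)) = Rational(852840, 41)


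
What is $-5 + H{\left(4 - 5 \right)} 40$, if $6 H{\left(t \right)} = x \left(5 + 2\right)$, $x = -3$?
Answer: $-145$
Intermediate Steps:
$H{\left(t \right)} = - \frac{7}{2}$ ($H{\left(t \right)} = \frac{\left(-3\right) \left(5 + 2\right)}{6} = \frac{\left(-3\right) 7}{6} = \frac{1}{6} \left(-21\right) = - \frac{7}{2}$)
$-5 + H{\left(4 - 5 \right)} 40 = -5 - 140 = -145$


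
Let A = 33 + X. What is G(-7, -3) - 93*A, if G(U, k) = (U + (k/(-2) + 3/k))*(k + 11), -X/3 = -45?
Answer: -15676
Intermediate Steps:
X = 135 (X = -3*(-45) = 135)
A = 168 (A = 33 + 135 = 168)
G(U, k) = (11 + k)*(U + 3/k - k/2) (G(U, k) = (U + (k*(-½) + 3/k))*(11 + k) = (U + (-k/2 + 3/k))*(11 + k) = (U + (3/k - k/2))*(11 + k) = (U + 3/k - k/2)*(11 + k) = (11 + k)*(U + 3/k - k/2))
G(-7, -3) - 93*A = (3 + 11*(-7) + 33/(-3) - 11/2*(-3) - ½*(-3)² - 7*(-3)) - 93*168 = (3 - 77 + 33*(-⅓) + 33/2 - ½*9 + 21) - 15624 = (3 - 77 - 11 + 33/2 - 9/2 + 21) - 15624 = -52 - 15624 = -15676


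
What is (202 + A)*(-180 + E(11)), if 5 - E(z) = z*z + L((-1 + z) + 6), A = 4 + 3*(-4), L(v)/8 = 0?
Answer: -57424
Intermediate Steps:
L(v) = 0 (L(v) = 8*0 = 0)
A = -8 (A = 4 - 12 = -8)
E(z) = 5 - z² (E(z) = 5 - (z*z + 0) = 5 - (z² + 0) = 5 - z²)
(202 + A)*(-180 + E(11)) = (202 - 8)*(-180 + (5 - 1*11²)) = 194*(-180 + (5 - 1*121)) = 194*(-180 + (5 - 121)) = 194*(-180 - 116) = 194*(-296) = -57424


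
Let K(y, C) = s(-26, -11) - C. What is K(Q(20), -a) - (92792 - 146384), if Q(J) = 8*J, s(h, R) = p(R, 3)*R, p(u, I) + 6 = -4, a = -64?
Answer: 53638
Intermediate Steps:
p(u, I) = -10 (p(u, I) = -6 - 4 = -10)
s(h, R) = -10*R
K(y, C) = 110 - C (K(y, C) = -10*(-11) - C = 110 - C)
K(Q(20), -a) - (92792 - 146384) = (110 - (-1)*(-64)) - (92792 - 146384) = (110 - 1*64) - 1*(-53592) = (110 - 64) + 53592 = 46 + 53592 = 53638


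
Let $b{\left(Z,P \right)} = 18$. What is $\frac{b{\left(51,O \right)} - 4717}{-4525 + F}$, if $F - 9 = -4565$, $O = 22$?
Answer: $\frac{4699}{9081} \approx 0.51745$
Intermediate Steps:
$F = -4556$ ($F = 9 - 4565 = -4556$)
$\frac{b{\left(51,O \right)} - 4717}{-4525 + F} = \frac{18 - 4717}{-4525 - 4556} = - \frac{4699}{-9081} = \left(-4699\right) \left(- \frac{1}{9081}\right) = \frac{4699}{9081}$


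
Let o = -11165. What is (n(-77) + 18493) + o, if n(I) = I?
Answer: 7251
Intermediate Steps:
(n(-77) + 18493) + o = (-77 + 18493) - 11165 = 18416 - 11165 = 7251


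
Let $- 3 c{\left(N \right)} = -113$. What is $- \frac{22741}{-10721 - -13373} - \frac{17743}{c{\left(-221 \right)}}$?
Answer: $- \frac{143733041}{299676} \approx -479.63$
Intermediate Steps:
$c{\left(N \right)} = \frac{113}{3}$ ($c{\left(N \right)} = \left(- \frac{1}{3}\right) \left(-113\right) = \frac{113}{3}$)
$- \frac{22741}{-10721 - -13373} - \frac{17743}{c{\left(-221 \right)}} = - \frac{22741}{-10721 - -13373} - \frac{17743}{\frac{113}{3}} = - \frac{22741}{-10721 + 13373} - \frac{53229}{113} = - \frac{22741}{2652} - \frac{53229}{113} = - \frac{143733041}{299676}$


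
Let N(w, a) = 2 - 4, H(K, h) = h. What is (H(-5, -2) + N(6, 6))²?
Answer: 16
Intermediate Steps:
N(w, a) = -2
(H(-5, -2) + N(6, 6))² = (-2 - 2)² = (-4)² = 16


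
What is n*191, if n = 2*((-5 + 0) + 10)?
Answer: 1910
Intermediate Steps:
n = 10 (n = 2*(-5 + 10) = 2*5 = 10)
n*191 = 10*191 = 1910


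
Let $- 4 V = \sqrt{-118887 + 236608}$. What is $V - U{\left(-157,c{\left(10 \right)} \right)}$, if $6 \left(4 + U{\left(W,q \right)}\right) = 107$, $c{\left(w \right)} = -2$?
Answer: $- \frac{83}{6} - \frac{\sqrt{117721}}{4} \approx -99.61$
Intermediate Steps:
$U{\left(W,q \right)} = \frac{83}{6}$ ($U{\left(W,q \right)} = -4 + \frac{1}{6} \cdot 107 = -4 + \frac{107}{6} = \frac{83}{6}$)
$V = - \frac{\sqrt{117721}}{4}$ ($V = - \frac{\sqrt{-118887 + 236608}}{4} = - \frac{\sqrt{117721}}{4} \approx -85.776$)
$V - U{\left(-157,c{\left(10 \right)} \right)} = - \frac{\sqrt{117721}}{4} - \frac{83}{6} = - \frac{83}{6} - \frac{\sqrt{117721}}{4}$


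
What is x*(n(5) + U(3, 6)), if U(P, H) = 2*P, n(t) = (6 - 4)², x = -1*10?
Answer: -100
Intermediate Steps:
x = -10
n(t) = 4 (n(t) = 2² = 4)
x*(n(5) + U(3, 6)) = -10*(4 + 2*3) = -10*(4 + 6) = -10*10 = -100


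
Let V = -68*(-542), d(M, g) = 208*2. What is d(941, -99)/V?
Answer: 52/4607 ≈ 0.011287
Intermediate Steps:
d(M, g) = 416
V = 36856
d(941, -99)/V = 416/36856 = 416*(1/36856) = 52/4607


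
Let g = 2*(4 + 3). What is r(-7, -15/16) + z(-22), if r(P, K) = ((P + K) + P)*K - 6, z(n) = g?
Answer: 5633/256 ≈ 22.004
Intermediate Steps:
g = 14 (g = 2*7 = 14)
z(n) = 14
r(P, K) = -6 + K*(K + 2*P) (r(P, K) = ((K + P) + P)*K - 6 = (K + 2*P)*K - 6 = K*(K + 2*P) - 6 = -6 + K*(K + 2*P))
r(-7, -15/16) + z(-22) = (-6 + (-15/16)**2 + 2*(-15/16)*(-7)) + 14 = (-6 + 225/256 + 105/8) + 14 = 2049/256 + 14 = 5633/256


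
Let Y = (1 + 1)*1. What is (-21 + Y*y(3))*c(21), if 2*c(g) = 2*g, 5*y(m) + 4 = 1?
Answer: -2331/5 ≈ -466.20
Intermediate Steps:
y(m) = -⅗ (y(m) = -⅘ + (⅕)*1 = -⅘ + ⅕ = -⅗)
Y = 2 (Y = 2*1 = 2)
c(g) = g (c(g) = (2*g)/2 = g)
(-21 + Y*y(3))*c(21) = (-21 + 2*(-⅗))*21 = (-21 - 6/5)*21 = -111/5*21 = -2331/5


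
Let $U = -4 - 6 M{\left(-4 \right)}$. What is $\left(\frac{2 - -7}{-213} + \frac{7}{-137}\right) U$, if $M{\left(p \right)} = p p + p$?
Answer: $\frac{69008}{9727} \approx 7.0945$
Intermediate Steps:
$M{\left(p \right)} = p + p^{2}$ ($M{\left(p \right)} = p^{2} + p = p + p^{2}$)
$U = -76$ ($U = -4 - 6 \left(- 4 \left(1 - 4\right)\right) = -4 - 6 \left(\left(-4\right) \left(-3\right)\right) = -4 - 72 = -76$)
$\left(\frac{2 - -7}{-213} + \frac{7}{-137}\right) U = \left(\frac{2 - -7}{-213} + \frac{7}{-137}\right) \left(-76\right) = \left(\left(2 + 7\right) \left(- \frac{1}{213}\right) + 7 \left(- \frac{1}{137}\right)\right) \left(-76\right) = \left(9 \left(- \frac{1}{213}\right) - \frac{7}{137}\right) \left(-76\right) = \left(- \frac{3}{71} - \frac{7}{137}\right) \left(-76\right) = \left(- \frac{908}{9727}\right) \left(-76\right) = \frac{69008}{9727}$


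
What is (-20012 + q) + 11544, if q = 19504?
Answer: 11036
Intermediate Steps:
(-20012 + q) + 11544 = (-20012 + 19504) + 11544 = -508 + 11544 = 11036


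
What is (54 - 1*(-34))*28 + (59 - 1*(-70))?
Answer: 2593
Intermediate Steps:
(54 - 1*(-34))*28 + (59 - 1*(-70)) = (54 + 34)*28 + (59 + 70) = 88*28 + 129 = 2464 + 129 = 2593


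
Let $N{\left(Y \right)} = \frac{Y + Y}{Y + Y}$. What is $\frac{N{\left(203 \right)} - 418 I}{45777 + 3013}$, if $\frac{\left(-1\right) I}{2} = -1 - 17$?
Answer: $- \frac{367}{1190} \approx -0.3084$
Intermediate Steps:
$I = 36$ ($I = - 2 \left(-1 - 17\right) = \left(-2\right) \left(-18\right) = 36$)
$N{\left(Y \right)} = 1$ ($N{\left(Y \right)} = \frac{2 Y}{2 Y} = 2 Y \frac{1}{2 Y} = 1$)
$\frac{N{\left(203 \right)} - 418 I}{45777 + 3013} = \frac{1 - 15048}{45777 + 3013} = \frac{1 - 15048}{48790} = \left(-15047\right) \frac{1}{48790} = - \frac{367}{1190}$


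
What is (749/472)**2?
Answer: 561001/222784 ≈ 2.5181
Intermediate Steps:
(749/472)**2 = 561001/222784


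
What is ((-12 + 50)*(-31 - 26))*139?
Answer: -301074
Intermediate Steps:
((-12 + 50)*(-31 - 26))*139 = (38*(-57))*139 = -2166*139 = -301074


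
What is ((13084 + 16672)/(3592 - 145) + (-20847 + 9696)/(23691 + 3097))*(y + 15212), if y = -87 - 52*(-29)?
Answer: 12618895420223/92338236 ≈ 1.3666e+5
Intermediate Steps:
y = 1421 (y = -87 + 1508 = 1421)
((13084 + 16672)/(3592 - 145) + (-20847 + 9696)/(23691 + 3097))*(y + 15212) = ((13084 + 16672)/(3592 - 145) + (-20847 + 9696)/(23691 + 3097))*(1421 + 15212) = (29756/3447 - 11151/26788)*16633 = (758666231/92338236)*16633 = 12618895420223/92338236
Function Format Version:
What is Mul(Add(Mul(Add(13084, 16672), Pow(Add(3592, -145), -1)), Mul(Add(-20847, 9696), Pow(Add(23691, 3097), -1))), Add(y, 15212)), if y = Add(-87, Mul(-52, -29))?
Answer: Rational(12618895420223, 92338236) ≈ 1.3666e+5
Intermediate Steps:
y = 1421 (y = Add(-87, 1508) = 1421)
Mul(Add(Mul(Add(13084, 16672), Pow(Add(3592, -145), -1)), Mul(Add(-20847, 9696), Pow(Add(23691, 3097), -1))), Add(y, 15212)) = Mul(Add(Mul(Add(13084, 16672), Pow(Add(3592, -145), -1)), Mul(Add(-20847, 9696), Pow(Add(23691, 3097), -1))), Add(1421, 15212)) = Mul(Add(Mul(29756, Pow(3447, -1)), Mul(-11151, Pow(26788, -1))), 16633) = Mul(Add(Mul(29756, Rational(1, 3447)), Mul(-11151, Rational(1, 26788))), 16633) = Mul(Add(Rational(29756, 3447), Rational(-11151, 26788)), 16633) = Mul(Rational(758666231, 92338236), 16633) = Rational(12618895420223, 92338236)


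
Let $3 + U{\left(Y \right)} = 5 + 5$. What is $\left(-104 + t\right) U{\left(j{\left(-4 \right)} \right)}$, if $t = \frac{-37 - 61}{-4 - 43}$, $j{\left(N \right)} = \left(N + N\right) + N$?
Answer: $- \frac{33530}{47} \approx -713.4$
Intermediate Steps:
$j{\left(N \right)} = 3 N$ ($j{\left(N \right)} = 2 N + N = 3 N$)
$U{\left(Y \right)} = 7$ ($U{\left(Y \right)} = -3 + \left(5 + 5\right) = -3 + 10 = 7$)
$t = \frac{98}{47}$ ($t = - \frac{98}{-47} = \left(-98\right) \left(- \frac{1}{47}\right) = \frac{98}{47} \approx 2.0851$)
$\left(-104 + t\right) U{\left(j{\left(-4 \right)} \right)} = \left(-104 + \frac{98}{47}\right) 7 = \left(- \frac{4790}{47}\right) 7 = - \frac{33530}{47}$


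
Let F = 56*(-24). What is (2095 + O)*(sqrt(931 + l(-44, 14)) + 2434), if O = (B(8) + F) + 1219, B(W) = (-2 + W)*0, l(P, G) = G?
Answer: 4794980 + 5910*sqrt(105) ≈ 4.8555e+6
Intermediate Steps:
F = -1344
B(W) = 0
O = -125 (O = (0 - 1344) + 1219 = -1344 + 1219 = -125)
(2095 + O)*(sqrt(931 + l(-44, 14)) + 2434) = (2095 - 125)*(sqrt(931 + 14) + 2434) = 1970*(sqrt(945) + 2434) = 1970*(3*sqrt(105) + 2434) = 1970*(2434 + 3*sqrt(105)) = 4794980 + 5910*sqrt(105)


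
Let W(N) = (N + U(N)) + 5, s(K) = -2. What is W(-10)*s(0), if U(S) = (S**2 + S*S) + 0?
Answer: -390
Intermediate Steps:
U(S) = 2*S**2 (U(S) = (S**2 + S**2) + 0 = 2*S**2 + 0 = 2*S**2)
W(N) = 5 + N + 2*N**2 (W(N) = (N + 2*N**2) + 5 = 5 + N + 2*N**2)
W(-10)*s(0) = (5 - 10 + 2*(-10)**2)*(-2) = (5 - 10 + 2*100)*(-2) = (5 - 10 + 200)*(-2) = 195*(-2) = -390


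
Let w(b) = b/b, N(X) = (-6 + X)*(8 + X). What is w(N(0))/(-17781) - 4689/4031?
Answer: -83379140/71675211 ≈ -1.1633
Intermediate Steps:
w(b) = 1
w(N(0))/(-17781) - 4689/4031 = 1/(-17781) - 4689/4031 = 1*(-1/17781) - 4689*1/4031 = -1/17781 - 4689/4031 = -83379140/71675211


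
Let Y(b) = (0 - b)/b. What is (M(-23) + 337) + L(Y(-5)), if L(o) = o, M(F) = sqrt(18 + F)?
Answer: 336 + I*sqrt(5) ≈ 336.0 + 2.2361*I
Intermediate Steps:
Y(b) = -1 (Y(b) = (-b)/b = -1)
(M(-23) + 337) + L(Y(-5)) = (sqrt(18 - 23) + 337) - 1 = (sqrt(-5) + 337) - 1 = (I*sqrt(5) + 337) - 1 = (337 + I*sqrt(5)) - 1 = 336 + I*sqrt(5)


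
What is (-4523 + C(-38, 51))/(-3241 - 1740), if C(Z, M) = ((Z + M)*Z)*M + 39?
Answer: 29678/4981 ≈ 5.9582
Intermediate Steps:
C(Z, M) = 39 + M*Z*(M + Z) (C(Z, M) = ((M + Z)*Z)*M + 39 = (Z*(M + Z))*M + 39 = M*Z*(M + Z) + 39 = 39 + M*Z*(M + Z))
(-4523 + C(-38, 51))/(-3241 - 1740) = (-4523 + (39 + 51*(-38)² - 38*51²))/(-3241 - 1740) = (-4523 + (39 + 51*1444 - 38*2601))/(-4981) = (-4523 + (39 + 73644 - 98838))*(-1/4981) = (-4523 - 25155)*(-1/4981) = -29678*(-1/4981) = 29678/4981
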